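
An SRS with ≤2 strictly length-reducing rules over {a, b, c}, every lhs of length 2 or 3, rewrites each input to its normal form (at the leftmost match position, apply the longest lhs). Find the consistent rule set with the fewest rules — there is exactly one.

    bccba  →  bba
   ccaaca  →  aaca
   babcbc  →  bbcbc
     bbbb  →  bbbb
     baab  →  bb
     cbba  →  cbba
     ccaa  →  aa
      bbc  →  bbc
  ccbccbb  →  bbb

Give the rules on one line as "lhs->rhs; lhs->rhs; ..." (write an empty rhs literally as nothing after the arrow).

  | bccba => bba
  | ccaaca => aaca
  | babcbc => bbcbc
  | bbbb

ab->b; cc->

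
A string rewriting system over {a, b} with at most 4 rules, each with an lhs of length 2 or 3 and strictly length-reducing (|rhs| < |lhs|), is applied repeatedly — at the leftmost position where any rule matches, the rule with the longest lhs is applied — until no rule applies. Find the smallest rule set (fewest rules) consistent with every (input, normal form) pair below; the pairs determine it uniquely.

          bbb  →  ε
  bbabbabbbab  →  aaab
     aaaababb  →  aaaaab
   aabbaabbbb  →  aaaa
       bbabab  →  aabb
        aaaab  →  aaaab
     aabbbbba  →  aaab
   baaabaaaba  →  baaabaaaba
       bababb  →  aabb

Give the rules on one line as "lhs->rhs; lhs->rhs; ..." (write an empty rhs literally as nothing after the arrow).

bab->a; bba->ab; bbb->

  | bbb => ε
  | bbabbabbbab => abbbabbbab => aabbbab => aaab
  | aaaababb => aaaaab
  | aabbaabbbb => aaababbbb => aaaabbb => aaaa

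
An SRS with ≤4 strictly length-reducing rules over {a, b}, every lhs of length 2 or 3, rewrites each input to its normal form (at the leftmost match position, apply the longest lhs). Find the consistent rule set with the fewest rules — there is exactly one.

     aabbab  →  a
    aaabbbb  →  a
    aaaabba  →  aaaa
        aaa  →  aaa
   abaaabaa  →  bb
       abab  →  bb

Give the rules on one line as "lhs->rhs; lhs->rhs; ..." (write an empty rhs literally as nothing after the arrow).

ab->; aba->b; abb->

  | aabbab => aab => a
  | aaabbbb => aabb => a
  | aaaabba => aaaa
  | aaa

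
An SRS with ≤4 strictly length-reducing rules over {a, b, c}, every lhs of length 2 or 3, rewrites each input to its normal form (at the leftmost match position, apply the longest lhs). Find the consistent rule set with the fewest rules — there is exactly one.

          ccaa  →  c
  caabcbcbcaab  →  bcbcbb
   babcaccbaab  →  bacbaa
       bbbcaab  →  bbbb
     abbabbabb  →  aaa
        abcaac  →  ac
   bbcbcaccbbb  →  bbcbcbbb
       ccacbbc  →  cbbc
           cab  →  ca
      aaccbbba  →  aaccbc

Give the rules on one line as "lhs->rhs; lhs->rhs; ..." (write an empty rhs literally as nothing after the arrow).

  | ccaa => c
  | caabcbcbcaab => bcbcbcaab => bcbcbb
  | babcaccbaab => bacaccbaab => bacbaab => bacbaa
  | bbbcaab => bbbb

ab->a; bba->c; caa->; cac->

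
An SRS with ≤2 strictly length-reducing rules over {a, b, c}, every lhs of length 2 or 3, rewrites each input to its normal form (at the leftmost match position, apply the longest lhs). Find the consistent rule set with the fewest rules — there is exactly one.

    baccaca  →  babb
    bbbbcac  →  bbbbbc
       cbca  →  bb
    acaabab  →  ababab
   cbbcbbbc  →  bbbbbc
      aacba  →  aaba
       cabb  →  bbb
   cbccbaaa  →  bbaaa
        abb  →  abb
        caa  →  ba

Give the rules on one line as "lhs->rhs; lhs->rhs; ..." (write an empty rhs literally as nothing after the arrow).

  | baccaca => bacbca => babca => babb
  | bbbbcac => bbbbbc
  | cbca => bca => bb
  | acaabab => ababab

ca->b; cb->b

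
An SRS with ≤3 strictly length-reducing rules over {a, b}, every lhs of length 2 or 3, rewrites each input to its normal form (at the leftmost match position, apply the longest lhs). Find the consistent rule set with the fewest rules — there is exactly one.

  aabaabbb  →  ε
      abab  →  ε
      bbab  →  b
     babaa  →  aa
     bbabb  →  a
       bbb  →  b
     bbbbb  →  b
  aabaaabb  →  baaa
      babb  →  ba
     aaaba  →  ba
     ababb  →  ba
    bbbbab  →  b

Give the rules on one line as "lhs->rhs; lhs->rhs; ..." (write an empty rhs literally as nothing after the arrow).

  | aabaabbb => abaabbb => baabbb => baab => bab => bb => ε
  | abab => bab => bb => ε
  | bbab => ab => b
  | babaa => bbaa => aa

ab->b; abb->a; bb->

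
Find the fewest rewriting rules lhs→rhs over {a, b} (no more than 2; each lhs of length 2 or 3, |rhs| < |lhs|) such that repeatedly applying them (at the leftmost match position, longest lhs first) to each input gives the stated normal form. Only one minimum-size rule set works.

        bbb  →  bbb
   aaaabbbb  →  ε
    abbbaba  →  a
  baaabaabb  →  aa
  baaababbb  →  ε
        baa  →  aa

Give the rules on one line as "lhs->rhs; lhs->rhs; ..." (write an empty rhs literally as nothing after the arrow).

  | bbb
  | aaaabbbb => aaabbb => aabb => ab => ε
  | abbbaba => bbaba => baba => aba => a
  | baaabaabb => aaabaabb => aaaabb => aaab => aa

ab->; ba->a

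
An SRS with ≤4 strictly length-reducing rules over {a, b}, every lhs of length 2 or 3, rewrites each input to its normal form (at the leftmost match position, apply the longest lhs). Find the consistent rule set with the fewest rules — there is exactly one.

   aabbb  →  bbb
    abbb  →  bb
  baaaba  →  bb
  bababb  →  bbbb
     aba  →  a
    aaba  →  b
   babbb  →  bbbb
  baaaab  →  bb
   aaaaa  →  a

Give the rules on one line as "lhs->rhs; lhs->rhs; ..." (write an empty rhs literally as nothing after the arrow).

  | aabbb => bbb
  | abbb => bb
  | baaaba => baaba => baba => bba => bb
  | bababb => bbabb => bbbb

aa->; ab->; ba->b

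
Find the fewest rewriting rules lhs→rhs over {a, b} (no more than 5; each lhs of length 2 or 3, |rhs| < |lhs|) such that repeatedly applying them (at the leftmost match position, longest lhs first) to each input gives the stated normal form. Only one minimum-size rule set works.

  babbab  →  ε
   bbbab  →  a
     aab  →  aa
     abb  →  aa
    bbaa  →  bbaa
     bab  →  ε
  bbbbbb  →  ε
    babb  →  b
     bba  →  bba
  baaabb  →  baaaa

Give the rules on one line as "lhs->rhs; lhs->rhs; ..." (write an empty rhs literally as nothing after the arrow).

  | babbab => bab => ε
  | bbbab => ab => a
  | aab => aa
  | abb => aa

ab->a; abb->aa; bab->; bbb->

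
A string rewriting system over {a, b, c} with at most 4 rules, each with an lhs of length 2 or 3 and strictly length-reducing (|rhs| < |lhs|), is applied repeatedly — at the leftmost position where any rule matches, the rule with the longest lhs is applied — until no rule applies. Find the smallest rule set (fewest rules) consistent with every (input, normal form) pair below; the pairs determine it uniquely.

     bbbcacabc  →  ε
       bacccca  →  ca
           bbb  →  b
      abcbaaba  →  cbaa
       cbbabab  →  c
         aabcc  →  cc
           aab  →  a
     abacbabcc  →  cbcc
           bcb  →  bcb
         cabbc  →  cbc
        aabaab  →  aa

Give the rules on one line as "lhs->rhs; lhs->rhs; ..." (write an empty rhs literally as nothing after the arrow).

  | bbbcacabc => bcacabc => bccabc => bccc => bb => ε
  | bacccca => bcccca => bbca => ca
  | bbb => b
  | abcbaaba => cbaaba => cbaa

ab->; ac->c; bb->; ccc->b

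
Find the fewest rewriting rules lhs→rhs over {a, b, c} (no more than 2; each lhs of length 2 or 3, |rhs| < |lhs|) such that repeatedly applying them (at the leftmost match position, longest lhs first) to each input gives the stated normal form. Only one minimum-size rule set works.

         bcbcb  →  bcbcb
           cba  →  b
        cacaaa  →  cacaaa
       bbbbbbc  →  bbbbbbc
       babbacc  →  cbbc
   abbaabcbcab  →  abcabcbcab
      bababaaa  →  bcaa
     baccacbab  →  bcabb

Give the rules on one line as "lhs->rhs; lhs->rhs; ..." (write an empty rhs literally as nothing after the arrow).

ba->c; cc->b

  | bcbcb
  | cba => cc => b
  | cacaaa
  | bbbbbbc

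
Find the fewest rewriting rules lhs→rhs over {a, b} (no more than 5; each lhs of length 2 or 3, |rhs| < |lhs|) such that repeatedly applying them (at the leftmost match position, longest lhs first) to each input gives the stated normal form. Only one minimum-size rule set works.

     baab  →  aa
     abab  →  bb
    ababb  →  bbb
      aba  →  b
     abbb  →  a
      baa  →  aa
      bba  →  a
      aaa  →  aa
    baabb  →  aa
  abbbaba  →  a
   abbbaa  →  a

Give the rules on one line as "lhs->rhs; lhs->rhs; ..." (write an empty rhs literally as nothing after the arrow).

  | baab => aab => aa
  | abab => bb
  | ababb => bbb
  | aba => b

aaa->aa; ab->a; aba->b; ba->a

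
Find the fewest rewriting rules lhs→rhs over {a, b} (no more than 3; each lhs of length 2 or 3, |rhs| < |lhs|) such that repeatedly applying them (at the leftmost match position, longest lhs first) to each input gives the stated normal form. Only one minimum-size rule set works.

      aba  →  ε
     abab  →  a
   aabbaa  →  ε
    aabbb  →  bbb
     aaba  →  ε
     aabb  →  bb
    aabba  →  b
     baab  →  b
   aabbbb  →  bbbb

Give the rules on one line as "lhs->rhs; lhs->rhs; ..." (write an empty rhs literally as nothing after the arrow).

ab->b; ba->; bab->a

  | aba => ba => ε
  | abab => bab => a
  | aabbaa => abbaa => bbaa => ba => ε
  | aabbb => abbb => bbb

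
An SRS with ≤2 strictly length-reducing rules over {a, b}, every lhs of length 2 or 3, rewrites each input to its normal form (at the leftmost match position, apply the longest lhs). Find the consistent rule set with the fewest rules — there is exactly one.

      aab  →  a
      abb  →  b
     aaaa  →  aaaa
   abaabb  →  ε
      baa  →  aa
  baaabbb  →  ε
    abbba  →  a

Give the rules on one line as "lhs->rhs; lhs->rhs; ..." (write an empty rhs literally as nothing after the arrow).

ab->; ba->a

  | aab => a
  | abb => b
  | aaaa
  | abaabb => aabb => ab => ε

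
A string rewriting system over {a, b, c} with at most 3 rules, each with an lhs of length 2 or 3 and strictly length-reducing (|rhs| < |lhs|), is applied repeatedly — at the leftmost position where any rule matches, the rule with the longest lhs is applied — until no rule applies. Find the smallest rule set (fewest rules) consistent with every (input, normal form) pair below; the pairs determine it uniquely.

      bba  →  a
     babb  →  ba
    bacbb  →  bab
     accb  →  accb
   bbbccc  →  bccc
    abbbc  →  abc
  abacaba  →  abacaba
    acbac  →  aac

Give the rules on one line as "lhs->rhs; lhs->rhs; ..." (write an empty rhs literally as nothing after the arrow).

  | bba => a
  | babb => ba
  | bacbb => bab
  | accb

acb->a; bb->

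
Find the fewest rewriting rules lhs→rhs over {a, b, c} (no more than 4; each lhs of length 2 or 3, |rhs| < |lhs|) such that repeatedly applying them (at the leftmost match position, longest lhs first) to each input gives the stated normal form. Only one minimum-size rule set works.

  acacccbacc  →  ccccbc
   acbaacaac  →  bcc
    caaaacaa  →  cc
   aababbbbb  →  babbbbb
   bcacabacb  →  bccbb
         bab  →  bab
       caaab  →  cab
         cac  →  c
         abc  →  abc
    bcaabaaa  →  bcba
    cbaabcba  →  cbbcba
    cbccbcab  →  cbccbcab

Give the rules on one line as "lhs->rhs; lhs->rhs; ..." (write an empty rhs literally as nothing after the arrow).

  | acacccbacc => ccccbacc => ccccbc
  | acbaacaac => baacaac => bcaac => bcc
  | caaaacaa => caacaa => ccaa => cc
  | aababbbbb => babbbbb

aa->; ac->; aca->c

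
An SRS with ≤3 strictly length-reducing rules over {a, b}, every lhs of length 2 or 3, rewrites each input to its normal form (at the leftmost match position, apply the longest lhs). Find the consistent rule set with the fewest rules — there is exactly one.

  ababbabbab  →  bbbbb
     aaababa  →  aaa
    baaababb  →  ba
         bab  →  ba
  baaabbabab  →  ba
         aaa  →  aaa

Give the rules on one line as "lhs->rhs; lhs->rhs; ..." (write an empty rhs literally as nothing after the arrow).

aab->a; ab->a; aba->b

  | ababbabbab => bbbabbab => bbbabab => bbbbb
  | aaababa => aaaba => aaa
  | baaababb => baaabb => baab => ba
  | bab => ba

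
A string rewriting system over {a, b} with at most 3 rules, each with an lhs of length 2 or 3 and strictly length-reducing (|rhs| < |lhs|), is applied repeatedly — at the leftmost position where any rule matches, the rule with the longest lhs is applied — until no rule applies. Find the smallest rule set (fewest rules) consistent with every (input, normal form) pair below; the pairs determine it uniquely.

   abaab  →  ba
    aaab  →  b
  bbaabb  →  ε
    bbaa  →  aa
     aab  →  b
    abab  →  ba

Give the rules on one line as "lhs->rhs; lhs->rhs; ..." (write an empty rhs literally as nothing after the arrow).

ab->b; bab->ba; bb->

  | abaab => baab => bab => ba
  | aaab => aab => ab => b
  | bbaabb => aabb => abb => bb => ε
  | bbaa => aa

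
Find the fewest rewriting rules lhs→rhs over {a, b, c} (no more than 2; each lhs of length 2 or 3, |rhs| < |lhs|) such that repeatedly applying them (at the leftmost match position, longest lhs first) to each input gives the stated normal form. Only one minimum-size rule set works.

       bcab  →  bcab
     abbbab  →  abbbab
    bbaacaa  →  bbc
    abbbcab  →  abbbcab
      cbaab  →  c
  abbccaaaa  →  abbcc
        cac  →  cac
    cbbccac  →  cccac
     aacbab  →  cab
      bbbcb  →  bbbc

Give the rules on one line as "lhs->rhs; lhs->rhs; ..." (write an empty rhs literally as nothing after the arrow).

  | bcab
  | abbbab
  | bbaacaa => bbcaa => bbc
  | abbbcab

aa->; cb->c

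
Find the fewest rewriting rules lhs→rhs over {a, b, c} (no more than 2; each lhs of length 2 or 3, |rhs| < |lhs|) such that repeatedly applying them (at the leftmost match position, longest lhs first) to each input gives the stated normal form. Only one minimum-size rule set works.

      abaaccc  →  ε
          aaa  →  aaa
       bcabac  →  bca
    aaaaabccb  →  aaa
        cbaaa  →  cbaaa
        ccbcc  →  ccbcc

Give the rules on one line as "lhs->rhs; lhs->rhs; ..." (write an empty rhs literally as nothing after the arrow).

  | abaaccc => aaaccc => aacc => ac => ε
  | aaa
  | bcabac => bcaac => bca
  | aaaaabccb => aaaaaccb => aaaacb => aaab => aaa

ab->a; ac->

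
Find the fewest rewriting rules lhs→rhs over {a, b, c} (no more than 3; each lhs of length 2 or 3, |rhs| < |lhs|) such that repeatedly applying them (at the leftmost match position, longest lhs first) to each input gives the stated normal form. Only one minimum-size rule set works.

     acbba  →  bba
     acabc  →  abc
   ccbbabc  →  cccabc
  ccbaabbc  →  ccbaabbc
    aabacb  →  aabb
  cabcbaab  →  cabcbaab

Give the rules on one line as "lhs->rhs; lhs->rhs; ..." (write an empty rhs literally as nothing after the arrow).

ac->; cbb->cc

  | acbba => bba
  | acabc => abc
  | ccbbabc => cccabc
  | ccbaabbc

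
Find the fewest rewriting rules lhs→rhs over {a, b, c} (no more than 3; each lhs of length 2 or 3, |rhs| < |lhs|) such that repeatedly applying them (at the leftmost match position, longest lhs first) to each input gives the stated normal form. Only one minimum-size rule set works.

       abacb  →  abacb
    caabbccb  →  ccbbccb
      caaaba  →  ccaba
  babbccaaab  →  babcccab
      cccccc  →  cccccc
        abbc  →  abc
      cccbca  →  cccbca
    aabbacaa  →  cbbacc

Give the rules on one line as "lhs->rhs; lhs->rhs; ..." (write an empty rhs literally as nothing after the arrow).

aa->c; abb->ab

  | abacb
  | caabbccb => ccbbccb
  | caaaba => ccaba
  | babbccaaab => babccaaab => babcccab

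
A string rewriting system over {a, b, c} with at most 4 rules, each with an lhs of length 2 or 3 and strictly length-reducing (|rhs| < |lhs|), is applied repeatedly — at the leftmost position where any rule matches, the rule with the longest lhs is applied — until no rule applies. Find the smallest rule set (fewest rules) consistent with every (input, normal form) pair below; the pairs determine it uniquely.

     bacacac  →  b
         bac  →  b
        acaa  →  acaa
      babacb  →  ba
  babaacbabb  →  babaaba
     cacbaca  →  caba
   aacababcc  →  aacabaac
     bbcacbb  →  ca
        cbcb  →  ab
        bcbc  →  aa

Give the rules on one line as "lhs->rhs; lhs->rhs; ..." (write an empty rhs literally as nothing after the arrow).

bac->b; bb->; bc->a; cb->b

  | bacacac => bacac => bac => b
  | bac => b
  | acaa
  | babacb => babb => ba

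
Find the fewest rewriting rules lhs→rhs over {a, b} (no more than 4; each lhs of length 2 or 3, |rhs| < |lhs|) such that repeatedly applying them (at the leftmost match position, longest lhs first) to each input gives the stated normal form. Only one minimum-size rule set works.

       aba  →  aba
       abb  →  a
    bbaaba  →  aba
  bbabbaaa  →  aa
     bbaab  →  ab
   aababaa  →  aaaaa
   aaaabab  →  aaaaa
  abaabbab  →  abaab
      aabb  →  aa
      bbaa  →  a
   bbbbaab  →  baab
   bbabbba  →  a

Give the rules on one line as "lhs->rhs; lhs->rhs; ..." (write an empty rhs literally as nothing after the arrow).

bab->a; bb->; bba->; bbb->

  | aba
  | abb => a
  | bbaaba => aba
  | bbabbaaa => bbaaa => aa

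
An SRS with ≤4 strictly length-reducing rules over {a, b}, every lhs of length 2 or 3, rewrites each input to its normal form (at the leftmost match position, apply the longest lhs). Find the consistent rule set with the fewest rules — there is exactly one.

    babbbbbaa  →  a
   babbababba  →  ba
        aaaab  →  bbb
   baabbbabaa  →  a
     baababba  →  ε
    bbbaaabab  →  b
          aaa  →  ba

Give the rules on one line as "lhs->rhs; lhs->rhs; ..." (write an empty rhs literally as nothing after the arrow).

aa->b; ab->; abb->; bba->ab

  | babbbbbaa => bbbbaa => bbaba => abba => a
  | babbababba => bababba => babba => ba
  | aaaab => baab => bbb
  | baabbbabaa => bbbbbabaa => bbbabbaa => babbbaa => bbaa => aba => a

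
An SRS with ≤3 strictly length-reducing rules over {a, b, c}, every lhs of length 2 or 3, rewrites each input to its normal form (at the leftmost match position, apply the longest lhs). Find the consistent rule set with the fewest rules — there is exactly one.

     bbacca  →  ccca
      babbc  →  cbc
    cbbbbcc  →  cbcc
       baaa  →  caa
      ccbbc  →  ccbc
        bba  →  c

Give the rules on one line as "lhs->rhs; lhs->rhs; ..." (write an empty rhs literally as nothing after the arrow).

ba->c; bb->b

  | bbacca => bacca => ccca
  | babbc => cbbc => cbc
  | cbbbbcc => cbbbcc => cbbcc => cbcc
  | baaa => caa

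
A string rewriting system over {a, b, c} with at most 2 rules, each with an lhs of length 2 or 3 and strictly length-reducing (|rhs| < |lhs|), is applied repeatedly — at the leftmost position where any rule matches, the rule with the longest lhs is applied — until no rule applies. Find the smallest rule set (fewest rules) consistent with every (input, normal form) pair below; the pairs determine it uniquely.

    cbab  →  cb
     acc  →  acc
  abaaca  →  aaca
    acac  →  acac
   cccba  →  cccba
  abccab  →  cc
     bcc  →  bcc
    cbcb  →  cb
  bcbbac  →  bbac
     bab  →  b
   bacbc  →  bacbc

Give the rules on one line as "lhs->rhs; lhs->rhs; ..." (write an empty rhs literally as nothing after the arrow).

  | cbab => cb
  | acc
  | abaaca => aaca
  | acac

ab->; bcb->b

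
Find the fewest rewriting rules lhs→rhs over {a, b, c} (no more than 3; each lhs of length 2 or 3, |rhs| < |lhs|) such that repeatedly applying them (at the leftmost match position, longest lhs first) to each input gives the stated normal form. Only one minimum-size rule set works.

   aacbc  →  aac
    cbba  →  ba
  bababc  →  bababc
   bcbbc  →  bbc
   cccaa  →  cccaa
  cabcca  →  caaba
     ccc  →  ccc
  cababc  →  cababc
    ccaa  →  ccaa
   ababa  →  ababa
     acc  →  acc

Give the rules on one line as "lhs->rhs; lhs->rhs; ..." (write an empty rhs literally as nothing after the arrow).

bcc->ab; cb->

  | aacbc => aac
  | cbba => ba
  | bababc
  | bcbbc => bbc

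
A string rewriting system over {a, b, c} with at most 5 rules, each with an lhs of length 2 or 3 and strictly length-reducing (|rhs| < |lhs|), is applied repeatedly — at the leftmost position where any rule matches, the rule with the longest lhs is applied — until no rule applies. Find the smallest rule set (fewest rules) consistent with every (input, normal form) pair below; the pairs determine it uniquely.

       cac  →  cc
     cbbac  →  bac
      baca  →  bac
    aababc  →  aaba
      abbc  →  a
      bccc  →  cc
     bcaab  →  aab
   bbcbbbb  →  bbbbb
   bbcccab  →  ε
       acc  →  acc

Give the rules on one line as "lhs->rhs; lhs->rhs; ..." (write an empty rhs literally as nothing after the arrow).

abb->ab; bc->; ca->c; cb->

  | cac => cc
  | cbbac => bac
  | baca => bac
  | aababc => aaba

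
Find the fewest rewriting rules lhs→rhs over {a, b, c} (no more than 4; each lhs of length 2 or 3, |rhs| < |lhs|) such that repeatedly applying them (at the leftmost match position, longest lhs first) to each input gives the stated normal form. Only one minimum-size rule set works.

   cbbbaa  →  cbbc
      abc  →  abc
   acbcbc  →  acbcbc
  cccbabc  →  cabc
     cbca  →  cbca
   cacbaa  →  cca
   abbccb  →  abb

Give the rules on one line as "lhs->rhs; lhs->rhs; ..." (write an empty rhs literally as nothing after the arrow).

  | cbbbaa => cbbc
  | abc
  | acbcbc
  | cccbabc => cabc

acc->ca; baa->c; ccb->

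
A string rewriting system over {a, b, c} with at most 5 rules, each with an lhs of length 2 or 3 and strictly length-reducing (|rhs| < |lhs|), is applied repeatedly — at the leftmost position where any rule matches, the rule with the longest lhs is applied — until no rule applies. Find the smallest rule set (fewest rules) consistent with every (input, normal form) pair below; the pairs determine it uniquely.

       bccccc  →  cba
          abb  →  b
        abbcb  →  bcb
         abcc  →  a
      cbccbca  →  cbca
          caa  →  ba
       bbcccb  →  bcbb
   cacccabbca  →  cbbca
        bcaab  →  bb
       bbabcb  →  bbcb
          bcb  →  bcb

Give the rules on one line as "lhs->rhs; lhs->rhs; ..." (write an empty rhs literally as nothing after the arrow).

  | bccccc => baccc => cbcc => cba
  | abb => b
  | abbcb => bcb
  | abcc => cc => a

ab->; bac->cb; caa->ba; cc->a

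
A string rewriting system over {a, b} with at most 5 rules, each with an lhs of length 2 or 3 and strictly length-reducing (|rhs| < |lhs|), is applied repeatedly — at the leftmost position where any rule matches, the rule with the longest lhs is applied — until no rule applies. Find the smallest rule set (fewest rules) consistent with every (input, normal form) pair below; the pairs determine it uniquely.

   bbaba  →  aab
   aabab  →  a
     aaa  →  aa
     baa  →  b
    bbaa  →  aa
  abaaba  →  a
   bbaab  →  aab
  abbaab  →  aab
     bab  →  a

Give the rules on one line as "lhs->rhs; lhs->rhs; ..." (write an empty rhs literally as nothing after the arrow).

  | bbaba => aaba => aab
  | aabab => aabb => a
  | aaa => aa
  | baa => ba => b

aaa->aa; abb->; ba->b; bb->a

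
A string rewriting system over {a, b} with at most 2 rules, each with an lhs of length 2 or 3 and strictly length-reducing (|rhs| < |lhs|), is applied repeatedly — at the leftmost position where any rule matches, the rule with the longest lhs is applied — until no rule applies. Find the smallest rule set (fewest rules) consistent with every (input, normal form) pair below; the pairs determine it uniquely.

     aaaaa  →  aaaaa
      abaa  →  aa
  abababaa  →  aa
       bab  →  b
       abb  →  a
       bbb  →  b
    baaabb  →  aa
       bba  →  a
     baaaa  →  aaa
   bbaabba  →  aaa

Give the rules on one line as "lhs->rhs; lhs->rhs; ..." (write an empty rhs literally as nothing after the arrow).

  | aaaaa
  | abaa => aa
  | abababaa => ababaa => abaa => aa
  | bab => b

ba->; bb->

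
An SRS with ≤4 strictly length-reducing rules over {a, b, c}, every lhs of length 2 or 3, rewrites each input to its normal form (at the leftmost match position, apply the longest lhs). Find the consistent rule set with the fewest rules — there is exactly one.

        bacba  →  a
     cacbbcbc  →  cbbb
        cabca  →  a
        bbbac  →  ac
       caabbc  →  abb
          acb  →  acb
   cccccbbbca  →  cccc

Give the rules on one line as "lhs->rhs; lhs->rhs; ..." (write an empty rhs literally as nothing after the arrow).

ba->a; bc->b; ca->

  | bacba => acba => aca => a
  | cacbbcbc => cbbcbc => cbbbc => cbbb
  | cabca => bca => ba => a
  | bbbac => bbac => bac => ac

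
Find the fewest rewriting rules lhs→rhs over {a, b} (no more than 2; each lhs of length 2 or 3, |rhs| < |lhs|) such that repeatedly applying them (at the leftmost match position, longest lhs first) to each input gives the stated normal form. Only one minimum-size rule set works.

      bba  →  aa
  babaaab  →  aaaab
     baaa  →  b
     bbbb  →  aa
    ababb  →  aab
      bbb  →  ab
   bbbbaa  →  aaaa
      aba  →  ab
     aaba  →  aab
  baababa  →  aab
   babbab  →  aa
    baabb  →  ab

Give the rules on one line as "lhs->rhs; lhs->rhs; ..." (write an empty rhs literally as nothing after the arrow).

  | bba => aa
  | babaaab => bbaaab => aaaab
  | baaa => baa => ba => b
  | bbbb => abb => aa

ba->b; bb->a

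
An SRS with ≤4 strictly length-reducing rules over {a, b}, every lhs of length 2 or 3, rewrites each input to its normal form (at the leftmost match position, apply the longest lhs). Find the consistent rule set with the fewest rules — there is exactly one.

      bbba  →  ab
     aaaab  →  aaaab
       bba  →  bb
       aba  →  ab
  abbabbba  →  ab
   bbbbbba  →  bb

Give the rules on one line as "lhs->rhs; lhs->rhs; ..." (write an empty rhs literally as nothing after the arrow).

abb->bb; ba->b; bbb->ab

  | bbba => aba => ab
  | aaaab
  | bba => bb
  | aba => ab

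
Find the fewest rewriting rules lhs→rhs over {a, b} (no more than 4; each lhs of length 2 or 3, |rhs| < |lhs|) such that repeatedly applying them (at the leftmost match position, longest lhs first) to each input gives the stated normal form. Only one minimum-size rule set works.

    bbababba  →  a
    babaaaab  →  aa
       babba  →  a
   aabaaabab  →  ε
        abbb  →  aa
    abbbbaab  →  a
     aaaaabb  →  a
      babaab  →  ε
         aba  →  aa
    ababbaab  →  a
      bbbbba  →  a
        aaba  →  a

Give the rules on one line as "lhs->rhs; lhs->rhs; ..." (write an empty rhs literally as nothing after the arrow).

aab->; ba->a; bab->; bbb->ba

  | bbababba => babba => ba => a
  | babaaaab => aaaab => aa
  | babba => ba => a
  | aabaaabab => aaabab => aab => ε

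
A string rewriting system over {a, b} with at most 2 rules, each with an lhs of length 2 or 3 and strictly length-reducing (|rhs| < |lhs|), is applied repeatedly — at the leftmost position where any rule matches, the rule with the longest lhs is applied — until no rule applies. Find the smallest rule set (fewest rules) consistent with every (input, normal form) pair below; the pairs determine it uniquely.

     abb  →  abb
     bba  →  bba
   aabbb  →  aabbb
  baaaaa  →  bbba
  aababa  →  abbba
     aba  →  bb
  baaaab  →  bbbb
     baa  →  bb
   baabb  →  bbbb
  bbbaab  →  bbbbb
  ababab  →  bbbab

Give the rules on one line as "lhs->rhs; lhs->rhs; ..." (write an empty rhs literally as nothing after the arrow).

aba->bb; baa->bb

  | abb
  | bba
  | aabbb
  | baaaaa => bbaaa => bbba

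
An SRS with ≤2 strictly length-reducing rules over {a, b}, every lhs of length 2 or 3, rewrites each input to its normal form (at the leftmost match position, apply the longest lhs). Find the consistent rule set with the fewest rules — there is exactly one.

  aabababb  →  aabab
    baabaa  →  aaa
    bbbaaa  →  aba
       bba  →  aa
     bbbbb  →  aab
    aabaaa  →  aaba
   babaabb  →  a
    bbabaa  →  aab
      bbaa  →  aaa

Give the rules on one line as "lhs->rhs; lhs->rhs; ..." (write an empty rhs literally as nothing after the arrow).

baa->b; bb->a

  | aabababb => aababaa => aabab
  | baabaa => bbaa => aaa
  | bbbaaa => abaaa => aba
  | bba => aa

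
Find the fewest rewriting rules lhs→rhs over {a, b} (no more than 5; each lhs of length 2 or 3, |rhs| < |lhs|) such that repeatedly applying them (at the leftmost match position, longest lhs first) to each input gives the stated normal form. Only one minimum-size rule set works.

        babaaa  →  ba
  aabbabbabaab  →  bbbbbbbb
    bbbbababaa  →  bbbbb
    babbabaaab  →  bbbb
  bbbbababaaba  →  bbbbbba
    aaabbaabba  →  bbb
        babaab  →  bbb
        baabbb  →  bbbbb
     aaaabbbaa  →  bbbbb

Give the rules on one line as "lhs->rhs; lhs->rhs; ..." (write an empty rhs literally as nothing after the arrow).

aa->b; aaa->a; ab->; abb->ba

  | babaaa => baaa => ba
  | aabbabbabaab => bbbabbabaab => bbbbaabaab => bbbbbbaab => bbbbbbbb
  | bbbbababaa => bbbbabaa => bbbbaa => bbbbb
  | babbabaaab => bbaabaaab => bbbbaaab => bbbbab => bbbb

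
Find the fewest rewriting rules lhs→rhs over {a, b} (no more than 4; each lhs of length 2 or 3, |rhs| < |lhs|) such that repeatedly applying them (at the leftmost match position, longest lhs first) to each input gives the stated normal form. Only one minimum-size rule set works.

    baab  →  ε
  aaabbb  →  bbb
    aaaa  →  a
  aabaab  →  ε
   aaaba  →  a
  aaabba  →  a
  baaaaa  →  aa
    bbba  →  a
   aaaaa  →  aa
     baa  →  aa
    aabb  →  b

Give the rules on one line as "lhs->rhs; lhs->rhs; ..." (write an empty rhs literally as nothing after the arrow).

  | baab => aab => ε
  | aaabbb => bbb
  | aaaa => a
  | aabaab => aab => ε

aaa->; aab->; ba->a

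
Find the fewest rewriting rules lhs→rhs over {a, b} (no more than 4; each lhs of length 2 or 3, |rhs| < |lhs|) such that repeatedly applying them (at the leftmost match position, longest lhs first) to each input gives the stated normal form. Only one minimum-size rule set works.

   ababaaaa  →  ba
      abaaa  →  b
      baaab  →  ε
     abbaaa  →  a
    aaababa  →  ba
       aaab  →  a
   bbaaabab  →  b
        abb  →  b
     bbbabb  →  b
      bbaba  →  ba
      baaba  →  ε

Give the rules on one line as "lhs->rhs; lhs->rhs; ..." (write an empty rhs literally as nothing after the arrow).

  | ababaaaa => abaaaa => aaaa => ba
  | abaaa => aaa => b
  | baaab => bbb => ab => ε
  | abbaaa => baaa => bb => a

aa->; aaa->b; ab->; bb->a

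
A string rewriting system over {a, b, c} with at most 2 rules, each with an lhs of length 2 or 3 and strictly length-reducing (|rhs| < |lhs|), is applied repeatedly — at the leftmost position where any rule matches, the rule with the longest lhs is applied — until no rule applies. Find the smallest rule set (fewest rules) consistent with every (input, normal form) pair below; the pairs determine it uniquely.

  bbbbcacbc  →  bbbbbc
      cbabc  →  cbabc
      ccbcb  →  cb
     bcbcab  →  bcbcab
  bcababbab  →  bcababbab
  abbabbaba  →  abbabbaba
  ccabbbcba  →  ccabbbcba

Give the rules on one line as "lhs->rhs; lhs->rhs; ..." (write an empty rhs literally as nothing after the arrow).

  | bbbbcacbc => bbbbbc
  | cbabc
  | ccbcb => cb
  | bcbcab

cac->; ccb->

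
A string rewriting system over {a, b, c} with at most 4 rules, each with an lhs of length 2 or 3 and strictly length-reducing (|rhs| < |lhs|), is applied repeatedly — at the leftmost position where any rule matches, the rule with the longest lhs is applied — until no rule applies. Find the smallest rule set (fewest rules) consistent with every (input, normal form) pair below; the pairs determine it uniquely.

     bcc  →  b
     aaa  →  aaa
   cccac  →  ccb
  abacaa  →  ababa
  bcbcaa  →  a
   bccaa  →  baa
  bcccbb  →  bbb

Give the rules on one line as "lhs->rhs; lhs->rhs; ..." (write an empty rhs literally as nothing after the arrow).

  | bcc => bc => b
  | aaa
  | cccac => ccbc => ccb
  | abacaa => ababa

bba->; bc->b; ca->b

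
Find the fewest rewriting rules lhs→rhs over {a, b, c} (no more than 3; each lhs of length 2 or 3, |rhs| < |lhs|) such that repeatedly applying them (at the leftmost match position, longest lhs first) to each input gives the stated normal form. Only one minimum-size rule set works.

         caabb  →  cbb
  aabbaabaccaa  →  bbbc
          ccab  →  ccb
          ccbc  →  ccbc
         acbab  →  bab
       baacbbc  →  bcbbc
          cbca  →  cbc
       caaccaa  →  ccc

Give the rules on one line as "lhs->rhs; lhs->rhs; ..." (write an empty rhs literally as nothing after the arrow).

  | caabb => cabb => cbb
  | aabbaabaccaa => bbaabaccaa => bbbaccaa => bbbcaa => bbbca => bbbc
  | ccab => ccb
  | ccbc

aa->; ac->; ca->c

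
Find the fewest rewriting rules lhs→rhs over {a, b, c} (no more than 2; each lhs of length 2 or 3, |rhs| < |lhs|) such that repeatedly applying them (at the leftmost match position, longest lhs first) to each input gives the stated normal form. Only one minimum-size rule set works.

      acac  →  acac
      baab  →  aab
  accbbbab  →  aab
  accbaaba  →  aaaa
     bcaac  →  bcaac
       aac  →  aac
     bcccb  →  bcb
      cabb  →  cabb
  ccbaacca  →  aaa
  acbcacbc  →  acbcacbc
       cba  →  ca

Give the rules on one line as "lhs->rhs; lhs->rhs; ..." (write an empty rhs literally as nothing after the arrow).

  | acac
  | baab => aab
  | accbbbab => abbbab => abbab => abab => aab
  | accbaaba => abaaba => aaaba => aaaa

ba->a; cc->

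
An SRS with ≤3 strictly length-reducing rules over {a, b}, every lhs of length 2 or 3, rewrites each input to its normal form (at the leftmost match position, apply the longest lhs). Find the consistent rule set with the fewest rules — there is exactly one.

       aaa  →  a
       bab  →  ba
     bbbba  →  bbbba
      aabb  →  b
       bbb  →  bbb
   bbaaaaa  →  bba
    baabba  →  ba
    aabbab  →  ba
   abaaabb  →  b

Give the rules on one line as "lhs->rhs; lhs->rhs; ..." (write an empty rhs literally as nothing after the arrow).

  | aaa => aa => a
  | bab => ba
  | bbbba
  | aabb => abb => b

aa->a; ab->; bab->ba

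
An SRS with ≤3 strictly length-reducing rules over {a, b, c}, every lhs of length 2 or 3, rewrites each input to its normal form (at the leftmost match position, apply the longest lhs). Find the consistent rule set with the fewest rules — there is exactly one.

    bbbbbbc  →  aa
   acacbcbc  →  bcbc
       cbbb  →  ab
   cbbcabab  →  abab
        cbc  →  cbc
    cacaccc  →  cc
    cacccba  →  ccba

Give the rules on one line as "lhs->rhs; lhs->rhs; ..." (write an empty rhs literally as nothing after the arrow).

  | bbbbbbc => abbbbc => aabbc => aaac => aa
  | acacbcbc => acbcbc => bcbc
  | cbbb => cab => ab
  | cbbcabab => cacabab => acabab => abab

ac->; bb->a; ca->a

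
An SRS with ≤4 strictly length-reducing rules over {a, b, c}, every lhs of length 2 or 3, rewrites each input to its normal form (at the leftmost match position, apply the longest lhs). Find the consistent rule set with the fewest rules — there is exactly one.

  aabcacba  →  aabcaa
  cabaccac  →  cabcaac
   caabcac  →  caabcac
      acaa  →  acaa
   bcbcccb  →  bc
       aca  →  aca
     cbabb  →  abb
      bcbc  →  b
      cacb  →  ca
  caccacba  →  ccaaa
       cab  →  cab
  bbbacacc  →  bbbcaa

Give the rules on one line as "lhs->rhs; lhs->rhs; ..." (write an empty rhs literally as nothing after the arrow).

acc->ca; cb->; cbc->

  | aabcacba => aabcaa
  | cabaccac => cabcaac
  | caabcac
  | acaa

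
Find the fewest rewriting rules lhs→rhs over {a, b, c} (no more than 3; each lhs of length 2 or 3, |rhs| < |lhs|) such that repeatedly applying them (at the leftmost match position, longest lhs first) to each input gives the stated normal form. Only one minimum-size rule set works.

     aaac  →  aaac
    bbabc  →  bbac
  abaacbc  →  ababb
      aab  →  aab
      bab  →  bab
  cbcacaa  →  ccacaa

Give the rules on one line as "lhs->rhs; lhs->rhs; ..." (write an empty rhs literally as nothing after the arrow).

  | aaac
  | bbabc => bbac
  | abaacbc => abaacc => ababb
  | aab

acc->bb; bc->c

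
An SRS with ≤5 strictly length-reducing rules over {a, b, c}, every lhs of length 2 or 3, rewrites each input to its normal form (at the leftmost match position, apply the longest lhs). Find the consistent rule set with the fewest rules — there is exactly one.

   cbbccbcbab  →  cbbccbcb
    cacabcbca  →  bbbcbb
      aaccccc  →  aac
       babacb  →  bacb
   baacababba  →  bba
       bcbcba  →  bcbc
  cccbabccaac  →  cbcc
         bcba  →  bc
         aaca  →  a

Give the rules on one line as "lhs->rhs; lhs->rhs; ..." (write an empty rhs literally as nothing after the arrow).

ab->; ca->b; cba->c; ccc->c

  | cbbccbcbab => cbbccbcb
  | cacabcbca => bcabcbca => bbbcbca => bbbcbb
  | aaccccc => aaccc => aac
  | babacb => bacb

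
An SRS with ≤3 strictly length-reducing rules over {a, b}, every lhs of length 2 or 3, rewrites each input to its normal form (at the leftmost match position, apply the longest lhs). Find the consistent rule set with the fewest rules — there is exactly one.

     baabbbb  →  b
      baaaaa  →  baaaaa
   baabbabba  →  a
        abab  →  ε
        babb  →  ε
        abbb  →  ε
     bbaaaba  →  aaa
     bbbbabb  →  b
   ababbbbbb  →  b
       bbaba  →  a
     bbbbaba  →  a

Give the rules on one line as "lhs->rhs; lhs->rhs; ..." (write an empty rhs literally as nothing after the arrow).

ab->; bb->

  | baabbbb => babbb => bbb => b
  | baaaaa
  | baabbabba => bababba => babba => bba => a
  | abab => ab => ε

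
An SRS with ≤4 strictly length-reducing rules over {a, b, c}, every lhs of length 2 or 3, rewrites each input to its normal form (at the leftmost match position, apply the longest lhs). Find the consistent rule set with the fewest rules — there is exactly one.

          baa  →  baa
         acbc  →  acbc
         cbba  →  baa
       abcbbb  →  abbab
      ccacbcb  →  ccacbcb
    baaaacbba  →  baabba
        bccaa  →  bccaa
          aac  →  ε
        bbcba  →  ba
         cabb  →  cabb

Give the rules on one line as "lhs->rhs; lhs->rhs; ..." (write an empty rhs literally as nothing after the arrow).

  | baa
  | acbc
  | cbba => baa
  | abcbbb => abbab

aac->; bbc->; cbb->ba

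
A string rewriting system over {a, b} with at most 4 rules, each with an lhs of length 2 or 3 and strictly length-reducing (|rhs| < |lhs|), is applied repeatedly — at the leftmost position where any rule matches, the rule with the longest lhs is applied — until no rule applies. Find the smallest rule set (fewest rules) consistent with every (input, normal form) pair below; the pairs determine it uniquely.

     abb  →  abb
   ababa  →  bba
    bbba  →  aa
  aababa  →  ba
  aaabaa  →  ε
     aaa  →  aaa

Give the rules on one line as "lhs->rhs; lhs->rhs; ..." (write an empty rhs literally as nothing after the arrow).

  | abb
  | ababa => bba
  | bbba => aa
  | aababa => baaba => ba

aab->ba; aba->b; baa->; bbb->a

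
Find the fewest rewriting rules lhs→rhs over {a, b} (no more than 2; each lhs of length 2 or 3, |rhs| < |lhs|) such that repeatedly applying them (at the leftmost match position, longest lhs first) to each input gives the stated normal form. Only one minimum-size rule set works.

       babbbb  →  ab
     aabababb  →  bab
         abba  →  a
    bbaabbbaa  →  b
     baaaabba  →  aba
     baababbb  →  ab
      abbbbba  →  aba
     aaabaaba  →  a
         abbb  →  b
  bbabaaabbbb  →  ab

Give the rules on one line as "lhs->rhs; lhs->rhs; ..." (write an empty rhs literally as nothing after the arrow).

aa->; bb->a

  | babbbb => baabb => bbb => ab
  | aabababb => bababb => babaa => bab
  | abba => aaa => a
  | bbaabbbaa => aaabbbaa => abbbaa => aabaa => baa => b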